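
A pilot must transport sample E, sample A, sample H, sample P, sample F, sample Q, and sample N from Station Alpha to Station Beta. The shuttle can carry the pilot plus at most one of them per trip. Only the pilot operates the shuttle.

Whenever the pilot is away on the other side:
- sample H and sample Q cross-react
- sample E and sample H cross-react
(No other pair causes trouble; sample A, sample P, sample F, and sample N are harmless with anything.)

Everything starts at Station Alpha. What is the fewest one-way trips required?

15

Counting alone: the pilot can take at most 1 across per trip to Station Beta, so moving all 7 needs at least 7 loaded trips out, with a return between consecutive ones — at least 13 crossings.
The safety rule pushes this higher. Following every safe sequence of crossings, the most of the 7 that can be at Station Beta as the shuttle arrives there on crossing 13 is 6 — never all 7.
So no plan with fewer than 15 crossings exists, and this one achieves 15:
1. Pilot goes to Station Beta with sample H.  [Station Alpha: sample A, sample E, sample F, sample N, sample P, sample Q | Station Beta: sample H]
2. Pilot goes back to Station Alpha alone.  [Station Alpha: sample A, sample E, sample F, sample N, sample P, sample Q | Station Beta: sample H]
3. Pilot goes to Station Beta with sample E.  [Station Alpha: sample A, sample F, sample N, sample P, sample Q | Station Beta: sample E, sample H]
4. Pilot goes back to Station Alpha with sample H.  [Station Alpha: sample A, sample F, sample H, sample N, sample P, sample Q | Station Beta: sample E]
5. Pilot goes to Station Beta with sample Q.  [Station Alpha: sample A, sample F, sample H, sample N, sample P | Station Beta: sample E, sample Q]
6. Pilot goes back to Station Alpha alone.  [Station Alpha: sample A, sample F, sample H, sample N, sample P | Station Beta: sample E, sample Q]
7. Pilot goes to Station Beta with sample A.  [Station Alpha: sample F, sample H, sample N, sample P | Station Beta: sample A, sample E, sample Q]
8. Pilot goes back to Station Alpha alone.  [Station Alpha: sample F, sample H, sample N, sample P | Station Beta: sample A, sample E, sample Q]
9. Pilot goes to Station Beta with sample P.  [Station Alpha: sample F, sample H, sample N | Station Beta: sample A, sample E, sample P, sample Q]
10. Pilot goes back to Station Alpha alone.  [Station Alpha: sample F, sample H, sample N | Station Beta: sample A, sample E, sample P, sample Q]
11. Pilot goes to Station Beta with sample F.  [Station Alpha: sample H, sample N | Station Beta: sample A, sample E, sample F, sample P, sample Q]
12. Pilot goes back to Station Alpha alone.  [Station Alpha: sample H, sample N | Station Beta: sample A, sample E, sample F, sample P, sample Q]
13. Pilot goes to Station Beta with sample N.  [Station Alpha: sample H | Station Beta: sample A, sample E, sample F, sample N, sample P, sample Q]
14. Pilot goes back to Station Alpha alone.  [Station Alpha: sample H | Station Beta: sample A, sample E, sample F, sample N, sample P, sample Q]
15. Pilot goes to Station Beta with sample H.  [Station Alpha: — | Station Beta: sample A, sample E, sample F, sample H, sample N, sample P, sample Q]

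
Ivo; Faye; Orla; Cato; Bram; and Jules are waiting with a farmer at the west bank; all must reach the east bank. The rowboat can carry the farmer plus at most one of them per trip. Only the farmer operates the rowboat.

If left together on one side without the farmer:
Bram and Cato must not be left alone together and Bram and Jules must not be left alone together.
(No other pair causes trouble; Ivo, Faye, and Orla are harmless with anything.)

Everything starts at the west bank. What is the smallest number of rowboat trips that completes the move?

Counting alone: the farmer can take at most 1 across per trip to the east bank, so moving all 6 needs at least 6 loaded trips out, with a return between consecutive ones — at least 11 crossings.
The safety rule pushes this higher. Following every safe sequence of crossings, the most of the 6 that can be at the east bank as the rowboat arrives there on crossing 11 is 5 — never all 6.
So no plan with fewer than 13 crossings exists, and this one achieves 13:
1. Farmer goes to the east bank with Bram.  [the west bank: Cato, Faye, Ivo, Jules, Orla | the east bank: Bram]
2. Farmer goes back to the west bank alone.  [the west bank: Cato, Faye, Ivo, Jules, Orla | the east bank: Bram]
3. Farmer goes to the east bank with Ivo.  [the west bank: Cato, Faye, Jules, Orla | the east bank: Bram, Ivo]
4. Farmer goes back to the west bank alone.  [the west bank: Cato, Faye, Jules, Orla | the east bank: Bram, Ivo]
5. Farmer goes to the east bank with Faye.  [the west bank: Cato, Jules, Orla | the east bank: Bram, Faye, Ivo]
6. Farmer goes back to the west bank alone.  [the west bank: Cato, Jules, Orla | the east bank: Bram, Faye, Ivo]
7. Farmer goes to the east bank with Orla.  [the west bank: Cato, Jules | the east bank: Bram, Faye, Ivo, Orla]
8. Farmer goes back to the west bank alone.  [the west bank: Cato, Jules | the east bank: Bram, Faye, Ivo, Orla]
9. Farmer goes to the east bank with Cato.  [the west bank: Jules | the east bank: Bram, Cato, Faye, Ivo, Orla]
10. Farmer goes back to the west bank with Bram.  [the west bank: Bram, Jules | the east bank: Cato, Faye, Ivo, Orla]
11. Farmer goes to the east bank with Jules.  [the west bank: Bram | the east bank: Cato, Faye, Ivo, Jules, Orla]
12. Farmer goes back to the west bank alone.  [the west bank: Bram | the east bank: Cato, Faye, Ivo, Jules, Orla]
13. Farmer goes to the east bank with Bram.  [the west bank: — | the east bank: Bram, Cato, Faye, Ivo, Jules, Orla]

13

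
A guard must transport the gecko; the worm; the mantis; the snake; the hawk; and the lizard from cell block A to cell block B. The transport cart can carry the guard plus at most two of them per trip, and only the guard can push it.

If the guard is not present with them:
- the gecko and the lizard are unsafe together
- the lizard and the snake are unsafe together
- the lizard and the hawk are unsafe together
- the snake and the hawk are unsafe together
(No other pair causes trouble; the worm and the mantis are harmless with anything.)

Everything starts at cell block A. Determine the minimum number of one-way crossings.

9

Counting alone: the guard can take at most 2 across per trip to cell block B, so moving all 6 needs at least 3 loaded trips out, with a return between consecutive ones — at least 5 crossings.
The safety rule pushes this higher. Following every safe sequence of crossings, the most of the 6 that can be at cell block B as the transport cart arrives there on crossings 5, 7 is 4, 5 respectively — never all 6.
So no plan with fewer than 9 crossings exists, and this one achieves 9:
1. Guard goes to cell block B with the lizard and the snake.
2. Guard goes back to cell block A with the snake.
3. Guard goes to cell block B with the gecko and the snake.
4. Guard goes back to cell block A with the lizard.
5. Guard goes to cell block B with the hawk and the worm.
6. Guard goes back to cell block A with the snake.
7. Guard goes to cell block B with the mantis and the snake.
8. Guard goes back to cell block A with the snake.
9. Guard goes to cell block B with the lizard and the snake.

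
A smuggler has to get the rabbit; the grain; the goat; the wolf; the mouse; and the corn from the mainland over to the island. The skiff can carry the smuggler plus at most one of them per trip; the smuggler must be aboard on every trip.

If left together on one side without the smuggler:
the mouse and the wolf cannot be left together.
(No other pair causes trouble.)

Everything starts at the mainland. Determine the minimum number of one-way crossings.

Counting alone: the smuggler can take at most 1 across per trip to the island, so moving all 6 needs at least 6 loaded trips out, with a return between consecutive ones — at least 11 crossings.
The plan below uses exactly 11 crossings, so it is optimal:
1. Smuggler goes to the island with the wolf.
2. Smuggler goes back to the mainland alone.
3. Smuggler goes to the island with the rabbit.
4. Smuggler goes back to the mainland alone.
5. Smuggler goes to the island with the grain.
6. Smuggler goes back to the mainland alone.
7. Smuggler goes to the island with the goat.
8. Smuggler goes back to the mainland alone.
9. Smuggler goes to the island with the corn.
10. Smuggler goes back to the mainland alone.
11. Smuggler goes to the island with the mouse.

11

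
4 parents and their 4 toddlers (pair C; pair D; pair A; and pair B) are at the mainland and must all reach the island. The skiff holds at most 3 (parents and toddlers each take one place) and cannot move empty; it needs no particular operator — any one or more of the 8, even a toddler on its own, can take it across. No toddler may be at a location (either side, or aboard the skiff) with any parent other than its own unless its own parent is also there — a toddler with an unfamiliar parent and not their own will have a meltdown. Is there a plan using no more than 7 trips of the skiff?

Counting alone: each trip to the island takes at most 3 across and each return brings at least 1 back, so after t trips out (and t−1 returns) at most 3t − (t−1) of the 8 are across; that first reaches 8 at t = 4, so at least 7 crossings are needed.
The safety rule pushes this higher. Following every safe sequence of crossings, the most of the 8 that can be at the island as the skiff arrives there on crossing 7 is 7 — never all 8.
So the move cannot be finished within 7 crossings. (The shortest complete plan takes 9:)
1. parent C and toddler C cross → the island.
2. parent C crosses ← the mainland.
3. parent C, parent D, and toddler D cross → the island.
4. parent C and toddler C cross ← the mainland.
5. parent A, parent B, and parent C cross → the island.
6. toddler D crosses ← the mainland.
7. toddler C and toddler D cross → the island.
8. toddler C crosses ← the mainland.
9. toddler A, toddler B, and toddler C cross → the island.

No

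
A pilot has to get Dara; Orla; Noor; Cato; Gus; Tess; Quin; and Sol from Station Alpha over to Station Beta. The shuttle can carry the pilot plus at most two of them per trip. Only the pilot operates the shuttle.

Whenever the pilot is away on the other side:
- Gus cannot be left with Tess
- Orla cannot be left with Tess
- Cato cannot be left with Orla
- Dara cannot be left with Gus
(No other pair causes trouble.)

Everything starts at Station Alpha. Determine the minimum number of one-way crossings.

9

Counting alone: the pilot can take at most 2 across per trip to Station Beta, so moving all 8 needs at least 4 loaded trips out, with a return between consecutive ones — at least 7 crossings.
The safety rule pushes this higher. Following every safe sequence of crossings, the most of the 8 that can be at Station Beta as the shuttle arrives there on crossing 7 is 7 — never all 8.
So no plan with fewer than 9 crossings exists, and this one achieves 9:
1. Pilot goes to Station Beta with Gus and Orla.  [Station Alpha: Cato, Dara, Noor, Quin, Sol, Tess | Station Beta: Gus, Orla]
2. Pilot goes back to Station Alpha alone.  [Station Alpha: Cato, Dara, Noor, Quin, Sol, Tess | Station Beta: Gus, Orla]
3. Pilot goes to Station Beta with Dara and Noor.  [Station Alpha: Cato, Quin, Sol, Tess | Station Beta: Dara, Gus, Noor, Orla]
4. Pilot goes back to Station Alpha with Gus.  [Station Alpha: Cato, Gus, Quin, Sol, Tess | Station Beta: Dara, Noor, Orla]
5. Pilot goes to Station Beta with Cato and Tess.  [Station Alpha: Gus, Quin, Sol | Station Beta: Cato, Dara, Noor, Orla, Tess]
6. Pilot goes back to Station Alpha with Orla.  [Station Alpha: Gus, Orla, Quin, Sol | Station Beta: Cato, Dara, Noor, Tess]
7. Pilot goes to Station Beta with Quin and Sol.  [Station Alpha: Gus, Orla | Station Beta: Cato, Dara, Noor, Quin, Sol, Tess]
8. Pilot goes back to Station Alpha alone.  [Station Alpha: Gus, Orla | Station Beta: Cato, Dara, Noor, Quin, Sol, Tess]
9. Pilot goes to Station Beta with Gus and Orla.  [Station Alpha: — | Station Beta: Cato, Dara, Gus, Noor, Orla, Quin, Sol, Tess]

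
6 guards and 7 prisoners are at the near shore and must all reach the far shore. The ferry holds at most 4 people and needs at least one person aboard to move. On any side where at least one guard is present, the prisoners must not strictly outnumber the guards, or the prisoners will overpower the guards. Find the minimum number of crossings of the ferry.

impossible

The prisoners already outnumber the guards at the near shore before anyone moves, so the starting position itself is disallowed.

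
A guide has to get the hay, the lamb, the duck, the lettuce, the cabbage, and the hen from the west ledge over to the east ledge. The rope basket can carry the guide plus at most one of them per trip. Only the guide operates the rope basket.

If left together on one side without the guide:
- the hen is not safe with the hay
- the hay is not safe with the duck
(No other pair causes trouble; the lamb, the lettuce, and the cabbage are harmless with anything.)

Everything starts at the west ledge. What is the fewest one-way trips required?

Counting alone: the guide can take at most 1 across per trip to the east ledge, so moving all 6 needs at least 6 loaded trips out, with a return between consecutive ones — at least 11 crossings.
The safety rule pushes this higher. Following every safe sequence of crossings, the most of the 6 that can be at the east ledge as the rope basket arrives there on crossing 11 is 5 — never all 6.
So no plan with fewer than 13 crossings exists, and this one achieves 13:
1. Guide goes to the east ledge with the hay.  [the west ledge: the cabbage, the duck, the hen, the lamb, the lettuce | the east ledge: the hay]
2. Guide goes back to the west ledge alone.  [the west ledge: the cabbage, the duck, the hen, the lamb, the lettuce | the east ledge: the hay]
3. Guide goes to the east ledge with the lamb.  [the west ledge: the cabbage, the duck, the hen, the lettuce | the east ledge: the hay, the lamb]
4. Guide goes back to the west ledge alone.  [the west ledge: the cabbage, the duck, the hen, the lettuce | the east ledge: the hay, the lamb]
5. Guide goes to the east ledge with the duck.  [the west ledge: the cabbage, the hen, the lettuce | the east ledge: the duck, the hay, the lamb]
6. Guide goes back to the west ledge with the hay.  [the west ledge: the cabbage, the hay, the hen, the lettuce | the east ledge: the duck, the lamb]
7. Guide goes to the east ledge with the hen.  [the west ledge: the cabbage, the hay, the lettuce | the east ledge: the duck, the hen, the lamb]
8. Guide goes back to the west ledge alone.  [the west ledge: the cabbage, the hay, the lettuce | the east ledge: the duck, the hen, the lamb]
9. Guide goes to the east ledge with the lettuce.  [the west ledge: the cabbage, the hay | the east ledge: the duck, the hen, the lamb, the lettuce]
10. Guide goes back to the west ledge alone.  [the west ledge: the cabbage, the hay | the east ledge: the duck, the hen, the lamb, the lettuce]
11. Guide goes to the east ledge with the cabbage.  [the west ledge: the hay | the east ledge: the cabbage, the duck, the hen, the lamb, the lettuce]
12. Guide goes back to the west ledge alone.  [the west ledge: the hay | the east ledge: the cabbage, the duck, the hen, the lamb, the lettuce]
13. Guide goes to the east ledge with the hay.  [the west ledge: — | the east ledge: the cabbage, the duck, the hay, the hen, the lamb, the lettuce]

13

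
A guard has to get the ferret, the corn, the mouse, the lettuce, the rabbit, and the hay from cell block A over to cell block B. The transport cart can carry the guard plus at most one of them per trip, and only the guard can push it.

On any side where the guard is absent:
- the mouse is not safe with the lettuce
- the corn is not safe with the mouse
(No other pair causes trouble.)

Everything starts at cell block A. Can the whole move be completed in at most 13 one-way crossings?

Yes

Yes — this plan uses 13 crossings (≤ 13):
1. Guard goes to cell block B with the mouse.
2. Guard goes back to cell block A alone.
3. Guard goes to cell block B with the ferret.
4. Guard goes back to cell block A alone.
5. Guard goes to cell block B with the corn.
6. Guard goes back to cell block A with the mouse.
7. Guard goes to cell block B with the lettuce.
8. Guard goes back to cell block A alone.
9. Guard goes to cell block B with the rabbit.
10. Guard goes back to cell block A alone.
11. Guard goes to cell block B with the hay.
12. Guard goes back to cell block A alone.
13. Guard goes to cell block B with the mouse.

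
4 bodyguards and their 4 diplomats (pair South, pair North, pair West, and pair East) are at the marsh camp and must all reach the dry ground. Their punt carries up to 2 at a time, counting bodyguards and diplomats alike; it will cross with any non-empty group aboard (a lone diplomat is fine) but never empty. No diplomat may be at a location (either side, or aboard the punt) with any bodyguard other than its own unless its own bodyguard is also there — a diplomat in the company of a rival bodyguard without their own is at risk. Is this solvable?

Following every safe sequence of crossings from the start, the most of the 8 that can be at the dry ground as the punt arrives there on crossings 1, 3, 5 is 2, 3, 4 respectively; the best ever achieved is 4 of 8.
From crossing 7 on, no configuration arises that was not already reachable earlier: only 44 distinct safe configurations (who is on which side, and where the punt is) can ever be reached, none of them has everyone across, and every continuation just revisits them. So no valid plan exists.

No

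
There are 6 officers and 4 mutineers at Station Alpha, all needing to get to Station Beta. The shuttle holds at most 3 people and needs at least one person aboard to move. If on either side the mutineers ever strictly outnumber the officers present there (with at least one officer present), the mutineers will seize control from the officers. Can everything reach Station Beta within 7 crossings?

Counting alone: each trip to Station Beta takes at most 3 across and each return brings at least 1 back, so after t trips out (and t−1 returns) at most 3t − (t−1) of the 10 are across; that first reaches 10 at t = 5, so at least 9 crossings are needed.
Since 7 < 9, 7 crossings cannot be enough. (The shortest complete plan in fact takes 9:)
1. 2 mutineers → Station Beta.  (Station Alpha: 6O 2M; Station Beta: 0O 2M)
2. 1 mutineer ← Station Alpha.  (Station Alpha: 6O 3M; Station Beta: 0O 1M)
3. 3 mutineers → Station Beta.  (Station Alpha: 6O 0M; Station Beta: 0O 4M)
4. 1 mutineer ← Station Alpha.  (Station Alpha: 6O 1M; Station Beta: 0O 3M)
5. 3 officers → Station Beta.  (Station Alpha: 3O 1M; Station Beta: 3O 3M)
6. 1 mutineer ← Station Alpha.  (Station Alpha: 3O 2M; Station Beta: 3O 2M)
7. 1 officer and 2 mutineers → Station Beta.  (Station Alpha: 2O 0M; Station Beta: 4O 4M)
8. 1 mutineer ← Station Alpha.  (Station Alpha: 2O 1M; Station Beta: 4O 3M)
9. 2 officers and 1 mutineer → Station Beta.  (Station Alpha: 0O 0M; Station Beta: 6O 4M)

No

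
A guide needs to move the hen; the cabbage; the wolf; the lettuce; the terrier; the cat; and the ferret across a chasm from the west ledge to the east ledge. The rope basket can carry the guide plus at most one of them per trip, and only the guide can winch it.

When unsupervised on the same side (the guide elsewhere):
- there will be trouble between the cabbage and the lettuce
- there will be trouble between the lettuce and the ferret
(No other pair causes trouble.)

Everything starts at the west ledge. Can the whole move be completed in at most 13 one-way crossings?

No

Counting alone: the guide can take at most 1 across per trip to the east ledge, so moving all 7 needs at least 7 loaded trips out, with a return between consecutive ones — at least 13 crossings.
The safety rule pushes this higher. Following every safe sequence of crossings, the most of the 7 that can be at the east ledge as the rope basket arrives there on crossing 13 is 6 — never all 7.
So the move cannot be finished within 13 crossings. (The shortest complete plan takes 15:)
1. Guide goes to the east ledge with the lettuce.  [the west ledge: the cabbage, the cat, the ferret, the hen, the terrier, the wolf | the east ledge: the lettuce]
2. Guide goes back to the west ledge alone.  [the west ledge: the cabbage, the cat, the ferret, the hen, the terrier, the wolf | the east ledge: the lettuce]
3. Guide goes to the east ledge with the hen.  [the west ledge: the cabbage, the cat, the ferret, the terrier, the wolf | the east ledge: the hen, the lettuce]
4. Guide goes back to the west ledge alone.  [the west ledge: the cabbage, the cat, the ferret, the terrier, the wolf | the east ledge: the hen, the lettuce]
5. Guide goes to the east ledge with the cabbage.  [the west ledge: the cat, the ferret, the terrier, the wolf | the east ledge: the cabbage, the hen, the lettuce]
6. Guide goes back to the west ledge with the lettuce.  [the west ledge: the cat, the ferret, the lettuce, the terrier, the wolf | the east ledge: the cabbage, the hen]
7. Guide goes to the east ledge with the ferret.  [the west ledge: the cat, the lettuce, the terrier, the wolf | the east ledge: the cabbage, the ferret, the hen]
8. Guide goes back to the west ledge alone.  [the west ledge: the cat, the lettuce, the terrier, the wolf | the east ledge: the cabbage, the ferret, the hen]
9. Guide goes to the east ledge with the wolf.  [the west ledge: the cat, the lettuce, the terrier | the east ledge: the cabbage, the ferret, the hen, the wolf]
10. Guide goes back to the west ledge alone.  [the west ledge: the cat, the lettuce, the terrier | the east ledge: the cabbage, the ferret, the hen, the wolf]
11. Guide goes to the east ledge with the terrier.  [the west ledge: the cat, the lettuce | the east ledge: the cabbage, the ferret, the hen, the terrier, the wolf]
12. Guide goes back to the west ledge alone.  [the west ledge: the cat, the lettuce | the east ledge: the cabbage, the ferret, the hen, the terrier, the wolf]
13. Guide goes to the east ledge with the cat.  [the west ledge: the lettuce | the east ledge: the cabbage, the cat, the ferret, the hen, the terrier, the wolf]
14. Guide goes back to the west ledge alone.  [the west ledge: the lettuce | the east ledge: the cabbage, the cat, the ferret, the hen, the terrier, the wolf]
15. Guide goes to the east ledge with the lettuce.  [the west ledge: — | the east ledge: the cabbage, the cat, the ferret, the hen, the lettuce, the terrier, the wolf]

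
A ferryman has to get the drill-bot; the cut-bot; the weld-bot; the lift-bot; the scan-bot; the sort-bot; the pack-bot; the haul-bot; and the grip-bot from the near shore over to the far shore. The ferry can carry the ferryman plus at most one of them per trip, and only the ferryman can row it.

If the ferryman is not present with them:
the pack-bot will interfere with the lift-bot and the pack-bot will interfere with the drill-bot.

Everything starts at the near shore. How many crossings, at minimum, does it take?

Counting alone: the ferryman can take at most 1 across per trip to the far shore, so moving all 9 needs at least 9 loaded trips out, with a return between consecutive ones — at least 17 crossings.
The safety rule pushes this higher. Following every safe sequence of crossings, the most of the 9 that can be at the far shore as the ferry arrives there on crossing 17 is 8 — never all 9.
So no plan with fewer than 19 crossings exists, and this one achieves 19:
1. Ferryman goes to the far shore with the pack-bot.  [the near shore: the cut-bot, the drill-bot, the grip-bot, the haul-bot, the lift-bot, the scan-bot, the sort-bot, the weld-bot | the far shore: the pack-bot]
2. Ferryman goes back to the near shore alone.  [the near shore: the cut-bot, the drill-bot, the grip-bot, the haul-bot, the lift-bot, the scan-bot, the sort-bot, the weld-bot | the far shore: the pack-bot]
3. Ferryman goes to the far shore with the drill-bot.  [the near shore: the cut-bot, the grip-bot, the haul-bot, the lift-bot, the scan-bot, the sort-bot, the weld-bot | the far shore: the drill-bot, the pack-bot]
4. Ferryman goes back to the near shore with the pack-bot.  [the near shore: the cut-bot, the grip-bot, the haul-bot, the lift-bot, the pack-bot, the scan-bot, the sort-bot, the weld-bot | the far shore: the drill-bot]
5. Ferryman goes to the far shore with the lift-bot.  [the near shore: the cut-bot, the grip-bot, the haul-bot, the pack-bot, the scan-bot, the sort-bot, the weld-bot | the far shore: the drill-bot, the lift-bot]
6. Ferryman goes back to the near shore alone.  [the near shore: the cut-bot, the grip-bot, the haul-bot, the pack-bot, the scan-bot, the sort-bot, the weld-bot | the far shore: the drill-bot, the lift-bot]
7. Ferryman goes to the far shore with the cut-bot.  [the near shore: the grip-bot, the haul-bot, the pack-bot, the scan-bot, the sort-bot, the weld-bot | the far shore: the cut-bot, the drill-bot, the lift-bot]
8. Ferryman goes back to the near shore alone.  [the near shore: the grip-bot, the haul-bot, the pack-bot, the scan-bot, the sort-bot, the weld-bot | the far shore: the cut-bot, the drill-bot, the lift-bot]
9. Ferryman goes to the far shore with the weld-bot.  [the near shore: the grip-bot, the haul-bot, the pack-bot, the scan-bot, the sort-bot | the far shore: the cut-bot, the drill-bot, the lift-bot, the weld-bot]
10. Ferryman goes back to the near shore alone.  [the near shore: the grip-bot, the haul-bot, the pack-bot, the scan-bot, the sort-bot | the far shore: the cut-bot, the drill-bot, the lift-bot, the weld-bot]
11. Ferryman goes to the far shore with the scan-bot.  [the near shore: the grip-bot, the haul-bot, the pack-bot, the sort-bot | the far shore: the cut-bot, the drill-bot, the lift-bot, the scan-bot, the weld-bot]
12. Ferryman goes back to the near shore alone.  [the near shore: the grip-bot, the haul-bot, the pack-bot, the sort-bot | the far shore: the cut-bot, the drill-bot, the lift-bot, the scan-bot, the weld-bot]
13. Ferryman goes to the far shore with the sort-bot.  [the near shore: the grip-bot, the haul-bot, the pack-bot | the far shore: the cut-bot, the drill-bot, the lift-bot, the scan-bot, the sort-bot, the weld-bot]
14. Ferryman goes back to the near shore alone.  [the near shore: the grip-bot, the haul-bot, the pack-bot | the far shore: the cut-bot, the drill-bot, the lift-bot, the scan-bot, the sort-bot, the weld-bot]
15. Ferryman goes to the far shore with the haul-bot.  [the near shore: the grip-bot, the pack-bot | the far shore: the cut-bot, the drill-bot, the haul-bot, the lift-bot, the scan-bot, the sort-bot, the weld-bot]
16. Ferryman goes back to the near shore alone.  [the near shore: the grip-bot, the pack-bot | the far shore: the cut-bot, the drill-bot, the haul-bot, the lift-bot, the scan-bot, the sort-bot, the weld-bot]
17. Ferryman goes to the far shore with the grip-bot.  [the near shore: the pack-bot | the far shore: the cut-bot, the drill-bot, the grip-bot, the haul-bot, the lift-bot, the scan-bot, the sort-bot, the weld-bot]
18. Ferryman goes back to the near shore alone.  [the near shore: the pack-bot | the far shore: the cut-bot, the drill-bot, the grip-bot, the haul-bot, the lift-bot, the scan-bot, the sort-bot, the weld-bot]
19. Ferryman goes to the far shore with the pack-bot.  [the near shore: — | the far shore: the cut-bot, the drill-bot, the grip-bot, the haul-bot, the lift-bot, the pack-bot, the scan-bot, the sort-bot, the weld-bot]

19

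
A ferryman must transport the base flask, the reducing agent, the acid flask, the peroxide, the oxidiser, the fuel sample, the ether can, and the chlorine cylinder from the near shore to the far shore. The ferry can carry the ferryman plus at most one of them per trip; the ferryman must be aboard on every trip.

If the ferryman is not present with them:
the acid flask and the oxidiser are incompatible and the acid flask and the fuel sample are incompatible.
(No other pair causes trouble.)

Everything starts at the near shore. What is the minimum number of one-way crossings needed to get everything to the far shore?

17

Counting alone: the ferryman can take at most 1 across per trip to the far shore, so moving all 8 needs at least 8 loaded trips out, with a return between consecutive ones — at least 15 crossings.
The safety rule pushes this higher. Following every safe sequence of crossings, the most of the 8 that can be at the far shore as the ferry arrives there on crossing 15 is 7 — never all 8.
So no plan with fewer than 17 crossings exists, and this one achieves 17:
1. Ferryman goes to the far shore with the acid flask.  [the near shore: the base flask, the chlorine cylinder, the ether can, the fuel sample, the oxidiser, the peroxide, the reducing agent | the far shore: the acid flask]
2. Ferryman goes back to the near shore alone.  [the near shore: the base flask, the chlorine cylinder, the ether can, the fuel sample, the oxidiser, the peroxide, the reducing agent | the far shore: the acid flask]
3. Ferryman goes to the far shore with the base flask.  [the near shore: the chlorine cylinder, the ether can, the fuel sample, the oxidiser, the peroxide, the reducing agent | the far shore: the acid flask, the base flask]
4. Ferryman goes back to the near shore alone.  [the near shore: the chlorine cylinder, the ether can, the fuel sample, the oxidiser, the peroxide, the reducing agent | the far shore: the acid flask, the base flask]
5. Ferryman goes to the far shore with the reducing agent.  [the near shore: the chlorine cylinder, the ether can, the fuel sample, the oxidiser, the peroxide | the far shore: the acid flask, the base flask, the reducing agent]
6. Ferryman goes back to the near shore alone.  [the near shore: the chlorine cylinder, the ether can, the fuel sample, the oxidiser, the peroxide | the far shore: the acid flask, the base flask, the reducing agent]
7. Ferryman goes to the far shore with the peroxide.  [the near shore: the chlorine cylinder, the ether can, the fuel sample, the oxidiser | the far shore: the acid flask, the base flask, the peroxide, the reducing agent]
8. Ferryman goes back to the near shore alone.  [the near shore: the chlorine cylinder, the ether can, the fuel sample, the oxidiser | the far shore: the acid flask, the base flask, the peroxide, the reducing agent]
9. Ferryman goes to the far shore with the oxidiser.  [the near shore: the chlorine cylinder, the ether can, the fuel sample | the far shore: the acid flask, the base flask, the oxidiser, the peroxide, the reducing agent]
10. Ferryman goes back to the near shore with the acid flask.  [the near shore: the acid flask, the chlorine cylinder, the ether can, the fuel sample | the far shore: the base flask, the oxidiser, the peroxide, the reducing agent]
11. Ferryman goes to the far shore with the fuel sample.  [the near shore: the acid flask, the chlorine cylinder, the ether can | the far shore: the base flask, the fuel sample, the oxidiser, the peroxide, the reducing agent]
12. Ferryman goes back to the near shore alone.  [the near shore: the acid flask, the chlorine cylinder, the ether can | the far shore: the base flask, the fuel sample, the oxidiser, the peroxide, the reducing agent]
13. Ferryman goes to the far shore with the ether can.  [the near shore: the acid flask, the chlorine cylinder | the far shore: the base flask, the ether can, the fuel sample, the oxidiser, the peroxide, the reducing agent]
14. Ferryman goes back to the near shore alone.  [the near shore: the acid flask, the chlorine cylinder | the far shore: the base flask, the ether can, the fuel sample, the oxidiser, the peroxide, the reducing agent]
15. Ferryman goes to the far shore with the chlorine cylinder.  [the near shore: the acid flask | the far shore: the base flask, the chlorine cylinder, the ether can, the fuel sample, the oxidiser, the peroxide, the reducing agent]
16. Ferryman goes back to the near shore alone.  [the near shore: the acid flask | the far shore: the base flask, the chlorine cylinder, the ether can, the fuel sample, the oxidiser, the peroxide, the reducing agent]
17. Ferryman goes to the far shore with the acid flask.  [the near shore: — | the far shore: the acid flask, the base flask, the chlorine cylinder, the ether can, the fuel sample, the oxidiser, the peroxide, the reducing agent]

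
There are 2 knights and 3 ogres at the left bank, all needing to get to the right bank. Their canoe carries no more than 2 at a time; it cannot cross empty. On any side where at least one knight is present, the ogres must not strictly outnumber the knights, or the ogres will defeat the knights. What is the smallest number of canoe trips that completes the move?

The ogres already outnumber the knights at the left bank before anyone moves, so the starting position itself is disallowed.

impossible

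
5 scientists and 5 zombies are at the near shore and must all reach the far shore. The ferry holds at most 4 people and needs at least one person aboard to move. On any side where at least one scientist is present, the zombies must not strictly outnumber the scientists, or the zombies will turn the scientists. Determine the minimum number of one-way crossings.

Counting alone: each trip to the far shore takes at most 4 across and each return brings at least 1 back, so after t trips out (and t−1 returns) at most 4t − (t−1) of the 10 are across; that first reaches 10 at t = 3, so at least 5 crossings are needed.
The safety rule pushes this higher. Following every safe sequence of crossings, the most of the 10 that can be at the far shore as the ferry arrives there on crossing 5 is 9 — never all 10.
So no plan with fewer than 7 crossings exists, and this one achieves 7:
1. 2 zombies → the far shore.  (the near shore: 5S 3Z; the far shore: 0S 2Z)
2. 1 zombie ← the near shore.  (the near shore: 5S 4Z; the far shore: 0S 1Z)
3. 4 zombies → the far shore.  (the near shore: 5S 0Z; the far shore: 0S 5Z)
4. 1 zombie ← the near shore.  (the near shore: 5S 1Z; the far shore: 0S 4Z)
5. 4 scientists → the far shore.  (the near shore: 1S 1Z; the far shore: 4S 4Z)
6. 1 scientist and 1 zombie ← the near shore.  (the near shore: 2S 2Z; the far shore: 3S 3Z)
7. 2 scientists and 2 zombies → the far shore.  (the near shore: 0S 0Z; the far shore: 5S 5Z)

7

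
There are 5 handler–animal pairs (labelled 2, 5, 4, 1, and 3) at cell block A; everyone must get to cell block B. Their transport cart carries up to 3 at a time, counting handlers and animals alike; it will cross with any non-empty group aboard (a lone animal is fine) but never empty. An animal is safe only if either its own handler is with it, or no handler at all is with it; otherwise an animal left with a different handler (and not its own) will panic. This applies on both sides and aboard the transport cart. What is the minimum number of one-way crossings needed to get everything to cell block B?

Counting alone: each trip to cell block B takes at most 3 across and each return brings at least 1 back, so after t trips out (and t−1 returns) at most 3t − (t−1) of the 10 are across; that first reaches 10 at t = 5, so at least 9 crossings are needed.
The safety rule pushes this higher. Following every safe sequence of crossings, the most of the 10 that can be at cell block B as the transport cart arrives there on crossing 9 is 9 — never all 10.
So no plan with fewer than 11 crossings exists, and this one achieves 11:
1. animal 2 and handler 2 cross → cell block B.
2. handler 2 crosses ← cell block A.
3. animal 1, animal 4, and animal 5 cross → cell block B.
4. animal 2 crosses ← cell block A.
5. handler 1, handler 4, and handler 5 cross → cell block B.
6. animal 5 and handler 5 cross ← cell block A.
7. handler 2, handler 3, and handler 5 cross → cell block B.
8. animal 4 crosses ← cell block A.
9. animal 2 and animal 5 cross → cell block B.
10. animal 2 crosses ← cell block A.
11. animal 2, animal 3, and animal 4 cross → cell block B.

11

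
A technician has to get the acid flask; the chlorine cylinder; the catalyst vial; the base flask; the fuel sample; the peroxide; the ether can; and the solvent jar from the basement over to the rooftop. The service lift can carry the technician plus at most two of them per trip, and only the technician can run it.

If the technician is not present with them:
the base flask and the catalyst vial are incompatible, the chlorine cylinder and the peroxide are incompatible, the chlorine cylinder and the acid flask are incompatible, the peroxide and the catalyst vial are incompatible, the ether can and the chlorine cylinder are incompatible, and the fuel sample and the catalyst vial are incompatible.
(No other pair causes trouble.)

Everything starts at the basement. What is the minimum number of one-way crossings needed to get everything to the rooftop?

9

Counting alone: the technician can take at most 2 across per trip to the rooftop, so moving all 8 needs at least 4 loaded trips out, with a return between consecutive ones — at least 7 crossings.
The safety rule pushes this higher. Following every safe sequence of crossings, the most of the 8 that can be at the rooftop as the service lift arrives there on crossing 7 is 6 — never all 8.
So no plan with fewer than 9 crossings exists, and this one achieves 9:
1. Technician goes to the rooftop with the catalyst vial and the chlorine cylinder.  [the basement: the acid flask, the base flask, the ether can, the fuel sample, the peroxide, the solvent jar | the rooftop: the catalyst vial, the chlorine cylinder]
2. Technician goes back to the basement alone.  [the basement: the acid flask, the base flask, the ether can, the fuel sample, the peroxide, the solvent jar | the rooftop: the catalyst vial, the chlorine cylinder]
3. Technician goes to the rooftop with the acid flask and the ether can.  [the basement: the base flask, the fuel sample, the peroxide, the solvent jar | the rooftop: the acid flask, the catalyst vial, the chlorine cylinder, the ether can]
4. Technician goes back to the basement with the chlorine cylinder.  [the basement: the base flask, the chlorine cylinder, the fuel sample, the peroxide, the solvent jar | the rooftop: the acid flask, the catalyst vial, the ether can]
5. Technician goes to the rooftop with the base flask and the peroxide.  [the basement: the chlorine cylinder, the fuel sample, the solvent jar | the rooftop: the acid flask, the base flask, the catalyst vial, the ether can, the peroxide]
6. Technician goes back to the basement with the catalyst vial.  [the basement: the catalyst vial, the chlorine cylinder, the fuel sample, the solvent jar | the rooftop: the acid flask, the base flask, the ether can, the peroxide]
7. Technician goes to the rooftop with the fuel sample and the solvent jar.  [the basement: the catalyst vial, the chlorine cylinder | the rooftop: the acid flask, the base flask, the ether can, the fuel sample, the peroxide, the solvent jar]
8. Technician goes back to the basement alone.  [the basement: the catalyst vial, the chlorine cylinder | the rooftop: the acid flask, the base flask, the ether can, the fuel sample, the peroxide, the solvent jar]
9. Technician goes to the rooftop with the catalyst vial and the chlorine cylinder.  [the basement: — | the rooftop: the acid flask, the base flask, the catalyst vial, the chlorine cylinder, the ether can, the fuel sample, the peroxide, the solvent jar]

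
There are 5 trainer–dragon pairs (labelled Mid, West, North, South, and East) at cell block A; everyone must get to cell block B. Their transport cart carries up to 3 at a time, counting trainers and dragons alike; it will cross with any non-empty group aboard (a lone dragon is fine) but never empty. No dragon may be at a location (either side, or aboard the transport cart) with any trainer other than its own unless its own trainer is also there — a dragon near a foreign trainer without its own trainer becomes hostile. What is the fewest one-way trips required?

Counting alone: each trip to cell block B takes at most 3 across and each return brings at least 1 back, so after t trips out (and t−1 returns) at most 3t − (t−1) of the 10 are across; that first reaches 10 at t = 5, so at least 9 crossings are needed.
The safety rule pushes this higher. Following every safe sequence of crossings, the most of the 10 that can be at cell block B as the transport cart arrives there on crossing 9 is 9 — never all 10.
So no plan with fewer than 11 crossings exists, and this one achieves 11:
1. dragon Mid and trainer Mid cross → cell block B.
2. trainer Mid crosses ← cell block A.
3. dragon North, dragon South, and dragon West cross → cell block B.
4. dragon Mid crosses ← cell block A.
5. trainer North, trainer South, and trainer West cross → cell block B.
6. dragon West and trainer West cross ← cell block A.
7. trainer East, trainer Mid, and trainer West cross → cell block B.
8. dragon North crosses ← cell block A.
9. dragon Mid and dragon West cross → cell block B.
10. dragon Mid crosses ← cell block A.
11. dragon East, dragon Mid, and dragon North cross → cell block B.

11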